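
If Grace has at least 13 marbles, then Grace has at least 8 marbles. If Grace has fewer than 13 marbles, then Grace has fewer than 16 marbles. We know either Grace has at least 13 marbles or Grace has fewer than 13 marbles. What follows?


Constructive dilemma: (P → Q) ∧ (R → S), P ∨ R ⊢ Q ∨ S
Premise 1: Grace has at least 13 marbles → Grace has at least 8 marbles
Premise 2: Grace has fewer than 13 marbles → Grace has fewer than 16 marbles
Premise 3: Grace has at least 13 marbles ∨ Grace has fewer than 13 marbles
Case 1: Assuming Grace has at least 13 marbles, then by Premise 1, Grace has at least 8 marbles.
Case 2: Assuming Grace has fewer than 13 marbles, then by Premise 2, Grace has fewer than 16 marbles.
Since one of Grace has at least 13 marbles or Grace has fewer than 13 marbles must hold, we get Grace has at least 8 marbles or Grace has fewer than 16 marbles.

Grace has at least 8 marbles or Grace has fewer than 16 marbles.


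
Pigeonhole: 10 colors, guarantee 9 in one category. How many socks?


Pigeonhole: to guarantee k in one of n categories, need (k-1)×n + 1.
k = 9, n = 10
Minimum = (9-1) × 10 + 1 = 8 × 10 + 1

81


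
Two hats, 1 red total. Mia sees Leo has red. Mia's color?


Total red = 1, Leo = red
Red accounted for: 1
Remaining for Mia: 0
Mia's hat is blue.

blue


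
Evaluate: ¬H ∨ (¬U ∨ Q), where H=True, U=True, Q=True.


H = True, U = True, Q = True
Expression: ¬H ∨ (¬U ∨ Q)
Step 1: ¬U = NOT True = False
Step 2: ¬U ∨ Q = False OR True = True
Step 3: ¬H = NOT True = False
Step 4: (False) ∨ (True) = False OR True = True

True


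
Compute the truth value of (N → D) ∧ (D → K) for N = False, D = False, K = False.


N = False, D = False, K = False
Step 1: N → D is false only when N=True and D=False. Result: True
Step 2: D → K is false only when D=True and K=False. Result: True
Step 3: True ∧ True = True

True


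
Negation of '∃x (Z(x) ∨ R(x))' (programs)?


Original: ∃x (Z(x) ∨ R(x))
Rule: ¬∀→∃, ¬∃→∀, negate predicate.
Negation: ∀x (¬Z(x) ∧ ¬R(x))

∀x (¬Z(x) ∧ ¬R(x))


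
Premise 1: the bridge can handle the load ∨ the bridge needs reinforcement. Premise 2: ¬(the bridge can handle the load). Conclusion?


Disjunctive syllogism: P ∨ Q, ¬P ⊢ Q
Disjunction: the bridge can handle the load ∨ the bridge needs reinforcement
We know it is not the case that the bridge can handle the load.
By disjunctive syllogism, the other disjunct must be true.

The bridge needs reinforcement


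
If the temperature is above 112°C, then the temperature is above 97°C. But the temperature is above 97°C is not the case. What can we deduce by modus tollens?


Modus tollens: P → Q, ¬Q ⊢ ¬P
P: the temperature is above 112°C
Q: the temperature is above 97°C
We have P → Q and Q is false.
By modus tollens, P must be false.

It is not the case that the temperature is above 112°C


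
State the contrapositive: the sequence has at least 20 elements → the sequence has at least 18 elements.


Original: If the sequence has at least 20 elements, then the sequence has at least 18 elements
Contrapositive: If ¬Q, then ¬P
Negate Q: not (the sequence has at least 18 elements)
Negate P: not (the sequence has at least 20 elements)

If not (the sequence has at least 18 elements), then not (the sequence has at least 20 elements).


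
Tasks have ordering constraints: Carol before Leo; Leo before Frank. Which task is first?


Constraints: Carol before Leo; Leo before Frank
The first task can have nothing scheduled before it, so it must never appear on the right of a 'before'.
Tasks appearing after some 'before': Leo, Frank.
The only task not in that list is Carol → it is first.

Carol


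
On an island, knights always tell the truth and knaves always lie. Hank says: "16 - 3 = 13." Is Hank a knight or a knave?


Statement: "16 - 3 = 13."
Actual: 16 - 3 = 13
Claimed: 13
Statement is TRUE → Hank tells the truth → Knight

Knight


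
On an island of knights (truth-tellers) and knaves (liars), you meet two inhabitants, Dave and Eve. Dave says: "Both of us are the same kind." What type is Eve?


Dave says: "Both of us are the same kind."
Case 1: Dave is a Knight (truth-teller)
  Statement is true → they ARE the same → Eve is also a Knight
Case 2: Dave is a Knave (liar)
  Statement is false → they are NOT the same → Eve is a Knight
In both cases, Eve is a Knight.

Knight


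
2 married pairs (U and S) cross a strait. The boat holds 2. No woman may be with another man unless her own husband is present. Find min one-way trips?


Label couples U and S.
1. WU+WS → (far: WU,WS; near: HU,HS)
2. WU ←   (far: WS; near: HU,HS,WU)
3. HU+HS → (far: HU,HS,WS; near: WU)
4. HU ←   (far: HS,WS; near: HU,WU)  — HU returns, since WU is alone on near bank
5. HU+WU → (far: all four; near: empty)
Every state respects the constraint.
Minimum trips = 5

5


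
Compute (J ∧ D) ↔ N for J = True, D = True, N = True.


J = True, D = True, N = True
Step 1: J ∧ D = True AND True = True
Step 2: (True) ↔ N: true when both sides have same truth value.
Result: True ↔ True = True

True


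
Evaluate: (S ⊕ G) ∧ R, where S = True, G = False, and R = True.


S = True, G = False, R = True
Step 1: S ⊕ G = True XOR False = True
Step 2: True ∧ R = True AND True = True
XOR true when exactly one of S,G is true; then AND with R.

True


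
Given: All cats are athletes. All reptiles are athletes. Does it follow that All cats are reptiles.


Premise 1: All cats are athletes.
Premise 2: All reptiles are athletes.
Conclusion: All cats are reptiles.
Fallacy: undistributed middle. athletes is predicate in both.
Counterexample: cats and reptiles could be disjoint subsets of athletes.

Invalid


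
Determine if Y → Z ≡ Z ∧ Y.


Expression 1: Y → Z
Expression 2: Z ∧ Y
Truth table (Y Z | Expr1 Expr2):
  T T |   T     T
  T F |   F     F
  F T |   T     F   ← differ
  F F |   T     F   ← differ
Counterexample: Y=F, Z=T gives Expr1 = T but Expr2 = F, so the expressions are NOT logically equivalent.

No


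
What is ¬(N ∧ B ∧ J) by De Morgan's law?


De Morgan's law: ¬(P ∧ Q ∧ R) ≡ ¬P ∨ ¬Q ∨ ¬R
¬(N ∧ B ∧ J) = ¬N ∨ ¬B ∨ ¬J

¬N ∨ ¬B ∨ ¬J


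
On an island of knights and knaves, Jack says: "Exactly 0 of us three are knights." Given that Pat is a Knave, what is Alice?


Jack claims exactly 0 knights among Jack, Pat, Alice.
Given: Pat is a Knave.

Case 1: Jack is a Knight (tells truth)
  Then exactly 0 of the three are knights.
  Counting Jack, Pat: 1 knight(s) so far. Need -1 more → impossible.
Case 2: Jack is a Knave (lies)
  Then the count is NOT 0.
  If Alice = Knave, count = 0 = 0 → claim would be true, contradicts lie.
  If Alice = Knight, count = 1 ≠ 0 → lie confirmed ✓

Alice is a Knight.

Knight


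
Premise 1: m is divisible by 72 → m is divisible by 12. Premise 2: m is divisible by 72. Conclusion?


Modus ponens: P → Q, P ⊢ Q
P: m is divisible by 72
Q: m is divisible by 12
We have P → Q and P is true.
By modus ponens, Q must be true.

m is divisible by 12


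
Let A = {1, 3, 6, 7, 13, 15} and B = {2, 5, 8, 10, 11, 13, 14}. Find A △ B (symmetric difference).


A = {1, 3, 6, 7, 13, 15}
B = {2, 5, 8, 10, 11, 13, 14}
Operation: symmetric difference
In A only: [1, 3, 6, 7, 15], in B only: [2, 5, 8, 10, 11, 14]

{1, 2, 3, 5, 6, 7, 8, 10, 11, 14, 15}


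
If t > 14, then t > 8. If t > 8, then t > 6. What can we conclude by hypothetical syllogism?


Hypothetical syllogism: P → Q, Q → R ⊢ P → R
Premise 1: t > 14 → t > 8
Premise 2: t > 8 → t > 6
Chain the implications: the middle term (t > 8) links the two.
Conclusion: If t > 14, then t > 6.

If t > 14, then t > 6.


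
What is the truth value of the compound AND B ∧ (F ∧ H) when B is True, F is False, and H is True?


B = True, F = False, H = True
Step 1: F ∧ H = False AND True = False
Step 2: B ∧ False = True AND False = False
AND is true only when ALL operands are true.

False


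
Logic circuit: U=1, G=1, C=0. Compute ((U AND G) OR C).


U AND G = 1&1 = 1
1 OR 0 = 1

1


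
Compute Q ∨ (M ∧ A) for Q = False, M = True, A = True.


Q = False, M = True, A = True
Step 1: M ∧ A = True AND True = True
Step 2: Q ∨ True = False OR True = True
AND evaluated first (higher precedence); then OR applied.

True


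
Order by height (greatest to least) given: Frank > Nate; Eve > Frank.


Constraints: Frank > Nate; Eve > Frank
Method: at each step, the next-highest is the one remaining person who never appears on the smaller side of a constraint between remaining people.
  Step 1: remaining {Frank, Nate, Eve}; on the smaller side: {Frank, Nate} → Eve is next (Eve > Frank).
  Step 2: remaining {Frank, Nate}; on the smaller side: {Nate} → Frank is next (Frank > Nate).
  Step 3: only Nate remains → lowest.
Final ranking (highest to lowest):

Eve > Frank > Nate


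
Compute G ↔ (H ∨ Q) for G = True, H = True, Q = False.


G = True, H = True, Q = False
Step 1: H ∨ Q = True OR False = True
Step 2: G ↔ (True): true when both sides have same truth value.
Result: True ↔ True = True

True


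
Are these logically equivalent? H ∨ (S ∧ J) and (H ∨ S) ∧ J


Expression 1: H ∨ (S ∧ J)
Expression 2: (H ∨ S) ∧ J
Truth table (H S J | Expr1 Expr2):
  T T T |   T     T
  T T F |   T     F   ← differ
  T F T |   T     T
  T F F |   T     F   ← differ
  F T T |   T     T
  F T F |   F     F
  F F T |   F     F
  F F F |   F     F
Counterexample: H=T, S=T, J=F gives Expr1 = T but Expr2 = F, so the expressions are NOT logically equivalent.

No


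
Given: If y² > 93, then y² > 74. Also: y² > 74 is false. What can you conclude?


Modus tollens: P → Q, ¬Q ⊢ ¬P
P: y² > 93
Q: y² > 74
We have P → Q and Q is false.
By modus tollens, P must be false.

It is not the case that y² > 93


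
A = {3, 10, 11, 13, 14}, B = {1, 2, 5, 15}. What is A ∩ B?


A = {3, 10, 11, 13, 14}
B = {1, 2, 5, 15}
Operation: intersection
Elements in both: none

∅


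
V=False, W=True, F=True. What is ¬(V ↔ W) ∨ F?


V = False, W = True, F = True
Expression: ¬(V ↔ W) ∨ F
Step 1: V ↔ W = (False iff True) = False
Step 2: ¬(V ↔ W) = NOT False = True
Step 3: (True) ∨ F = True OR True = True

True


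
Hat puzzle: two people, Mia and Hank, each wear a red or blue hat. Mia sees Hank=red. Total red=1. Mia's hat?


Total red = 1, Hank = red
Red accounted for: 1
Remaining for Mia: 0
Mia's hat is blue.

blue


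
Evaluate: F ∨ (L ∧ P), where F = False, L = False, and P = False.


F = False, L = False, P = False
Step 1: L ∧ P = False AND False = False
Step 2: F ∨ False = False OR False = False
AND evaluated first (higher precedence); then OR applied.

False


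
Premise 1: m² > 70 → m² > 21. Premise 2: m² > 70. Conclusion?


Modus ponens: P → Q, P ⊢ Q
P: m² > 70
Q: m² > 21
We have P → Q and P is true.
By modus ponens, Q must be true.

m² > 21


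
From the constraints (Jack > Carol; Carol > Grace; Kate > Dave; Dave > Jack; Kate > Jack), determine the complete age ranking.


Constraints: Jack > Carol; Carol > Grace; Kate > Dave; Dave > Jack; Kate > Jack
Method: at each step, the next-highest is the one remaining person who never appears on the smaller side of a constraint between remaining people.
  Step 1: remaining {Dave, Jack, Kate, Grace, Carol}; on the smaller side: {Dave, Jack, Grace, Carol} → Kate is next (Kate > Dave; Kate > Jack).
  Step 2: remaining {Dave, Jack, Grace, Carol}; on the smaller side: {Jack, Grace, Carol} → Dave is next (Dave > Jack).
  Step 3: remaining {Jack, Grace, Carol}; on the smaller side: {Grace, Carol} → Jack is next (Jack > Carol).
  Step 4: remaining {Grace, Carol}; on the smaller side: {Grace} → Carol is next (Carol > Grace).
  Step 5: only Grace remains → lowest.
Final ranking (highest to lowest):

Kate > Dave > Jack > Carol > Grace


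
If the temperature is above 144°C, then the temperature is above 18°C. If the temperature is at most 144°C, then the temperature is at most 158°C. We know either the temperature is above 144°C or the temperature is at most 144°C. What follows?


Constructive dilemma: (P → Q) ∧ (R → S), P ∨ R ⊢ Q ∨ S
Premise 1: the temperature is above 144°C → the temperature is above 18°C
Premise 2: the temperature is at most 144°C → the temperature is at most 158°C
Premise 3: the temperature is above 144°C ∨ the temperature is at most 144°C
Case 1: Assuming the temperature is above 144°C, then by Premise 1, the temperature is above 18°C.
Case 2: Assuming the temperature is at most 144°C, then by Premise 2, the temperature is at most 158°C.
Since one of the temperature is above 144°C or the temperature is at most 144°C must hold, we get the temperature is above 18°C or the temperature is at most 158°C.

The temperature is above 18°C or the temperature is at most 158°C.


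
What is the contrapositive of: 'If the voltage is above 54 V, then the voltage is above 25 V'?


Original: If the voltage is above 54 V, then the voltage is above 25 V
Contrapositive: If ¬Q, then ¬P
Negate Q: not (the voltage is above 25 V)
Negate P: not (the voltage is above 54 V)

If not (the voltage is above 25 V), then not (the voltage is above 54 V).


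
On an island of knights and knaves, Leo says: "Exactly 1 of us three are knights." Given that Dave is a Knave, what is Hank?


Leo claims exactly 1 knights among Leo, Dave, Hank.
Given: Dave is a Knave.

Case 1: Leo is a Knight (tells truth)
  Then exactly 1 of the three are knights.
  Counting Leo, Dave: 1 knight(s) so far. Need 0 more → Hank = Knave.
Case 2: Leo is a Knave (lies)
  Then the count is NOT 1.
  If Hank = Knight, count = 1 = 1 → claim would be true, contradicts lie.
  If Hank = Knave, count = 0 ≠ 1 → lie confirmed ✓

Hank is a Knave.

Knave


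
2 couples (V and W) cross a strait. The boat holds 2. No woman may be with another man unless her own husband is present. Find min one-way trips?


Label couples V and W.
1. WV+WW → (far: WV,WW; near: HV,HW)
2. WV ←   (far: WW; near: HV,HW,WV)
3. HV+HW → (far: HV,HW,WW; near: WV)
4. HV ←   (far: HW,WW; near: HV,WV)  — HV returns, since WV is alone on near bank
5. HV+WV → (far: all four; near: empty)
Every state respects the constraint.
Minimum trips = 5

5


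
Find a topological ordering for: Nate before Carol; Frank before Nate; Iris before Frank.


Constraints: Nate before Carol; Frank before Nate; Iris before Frank
Method: repeatedly schedule the remaining task that has no remaining task required before it.
  Step 1: remaining {Iris, Nate, Frank, Carol}; every task except Iris still has a predecessor pending → schedule Iris.
  Step 2: remaining {Nate, Frank, Carol}; every task except Frank still has a predecessor pending → schedule Frank.
  Step 3: remaining {Nate, Carol}; every task except Nate still has a predecessor pending → schedule Nate.
  Step 4: only Carol remains → schedule Carol.
Resulting order:

Iris → Frank → Nate → Carol


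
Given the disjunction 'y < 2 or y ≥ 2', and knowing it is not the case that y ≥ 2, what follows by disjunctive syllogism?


Disjunctive syllogism: P ∨ Q, ¬P ⊢ Q
Disjunction: y < 2 ∨ y ≥ 2
We know it is not the case that y ≥ 2.
By disjunctive syllogism, the other disjunct must be true.

y < 2


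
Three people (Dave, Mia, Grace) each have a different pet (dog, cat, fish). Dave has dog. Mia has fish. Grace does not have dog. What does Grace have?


From clues:
  Dave → dog
  Mia → fish
By elimination, Grace gets the remaining.

cat


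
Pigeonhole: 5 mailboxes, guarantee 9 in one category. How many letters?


Pigeonhole: to guarantee k in one of n categories, need (k-1)×n + 1.
k = 9, n = 5
Minimum = (9-1) × 5 + 1 = 8 × 5 + 1

41


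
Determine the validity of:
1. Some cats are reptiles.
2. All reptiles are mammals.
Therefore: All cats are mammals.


Premise 1: Some cats are reptiles.
Premise 2: All reptiles are mammals.
Conclusion: All cats are mammals.
Fallacy: illicit minor. The minor term (cats) is distributed in the conclusion ('All cats ...') but undistributed in its premise ('Some cats are reptiles' doesn't cover all cats).
Only 'Some cats are mammals' follows, not 'All'.

Invalid


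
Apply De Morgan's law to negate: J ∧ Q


De Morgan's law: ¬(P ∧ Q) ≡ ¬P ∨ ¬Q
¬(J ∧ Q) = ¬J ∨ ¬Q

¬J ∨ ¬Q


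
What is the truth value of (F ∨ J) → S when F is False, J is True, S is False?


F = False, J = True, S = False
Step 1: F ∨ J = False OR True = True
Step 2: (True) → S: false only when antecedent=True and S=False.
Result: False

False


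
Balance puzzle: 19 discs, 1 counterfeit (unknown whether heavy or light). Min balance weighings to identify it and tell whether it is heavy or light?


Let n = 19. 38 possibilities (n discs × lighter/heavier); each weighing has 3 outcomes.
Bound for k weighings: say the first weighing puts j discs on each pan. If it tips, the 2j weighed discs remain suspects (each with a known direction) and k-1 weighings give 3^(k-1) outcomes; 3^(k-1) is odd, so 2j ≤ 3^(k-1) - 1. If it balances, the n - 2j unweighed discs remain with direction unknown: 2(n - 2j) ≤ 3^(k-1) - 1 by the same parity argument. Adding, n ≤ (3^(k-1) - 1) + (3^(k-1) - 1)/2 = (3^k - 3)/2, and the classical three-group strategy achieves this (3 discs in 2 weighings, 12 in 3, 39 in 4, 120 in 5).
So we need the smallest k with (3^k - 3)/2 ≥ 19.
k = 3: (3^3 - 3)/2 = 12 < 19 ✗
k = 4: (3^4 - 3)/2 = 39 ≥ 19 ✓

4


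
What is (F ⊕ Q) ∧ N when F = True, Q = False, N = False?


F = True, Q = False, N = False
Step 1: F ⊕ Q = True XOR False = True
Step 2: True ∧ N = True AND False = False
XOR true when exactly one of F,Q is true; then AND with N.

False


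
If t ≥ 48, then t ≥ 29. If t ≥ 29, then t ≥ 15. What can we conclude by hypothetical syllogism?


Hypothetical syllogism: P → Q, Q → R ⊢ P → R
Premise 1: t ≥ 48 → t ≥ 29
Premise 2: t ≥ 29 → t ≥ 15
Chain the implications: the middle term (t ≥ 29) links the two.
Conclusion: If t ≥ 48, then t ≥ 15.

If t ≥ 48, then t ≥ 15.


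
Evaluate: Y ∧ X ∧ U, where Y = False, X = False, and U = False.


Y = False, X = False, U = False
Step 1: Y ∧ X = False AND False = False
Step 2: (False) ∧ U = (False) AND False = False
AND is true only when ALL operands are true.

False


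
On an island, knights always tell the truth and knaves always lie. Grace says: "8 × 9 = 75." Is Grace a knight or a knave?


Statement: "8 × 9 = 75."
Actual: 8 × 9 = 72
Claimed: 75
Statement is FALSE → Grace lies → Knave

Knave


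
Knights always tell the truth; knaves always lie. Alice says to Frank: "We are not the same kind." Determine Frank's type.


Alice says: "We are not the same kind."
Case 1: Alice is a Knight (truth-teller)
  Statement is true → they ARE different → Frank is a Knave
Case 2: Alice is a Knave (liar)
  Statement is false → they are NOT different → Frank is a Knave
In both cases, Frank is a Knave.

Knave


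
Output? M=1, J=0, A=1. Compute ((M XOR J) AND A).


M XOR J = 1^0 = 1
1 AND 1 = 1

1


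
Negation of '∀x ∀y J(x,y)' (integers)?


Original: ∀x ∀y J(x,y)
Rule: ¬∀→∃, ¬∃→∀, negate predicate.
Negation: ∃x ∃y ¬J(x,y)

∃x ∃y ¬J(x,y)


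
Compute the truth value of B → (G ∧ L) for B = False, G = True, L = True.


B = False, G = True, L = True
Step 1: G ∧ L = True AND True = True
Step 2: B → (True): false only when B=True and consequent=False.
Result: True

True


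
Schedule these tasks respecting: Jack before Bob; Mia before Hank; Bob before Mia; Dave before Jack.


Constraints: Jack before Bob; Mia before Hank; Bob before Mia; Dave before Jack
Method: repeatedly schedule the remaining task that has no remaining task required before it.
  Step 1: remaining {Dave, Hank, Mia, Bob, Jack}; every task except Dave still has a predecessor pending → schedule Dave.
  Step 2: remaining {Hank, Mia, Bob, Jack}; every task except Jack still has a predecessor pending → schedule Jack.
  Step 3: remaining {Hank, Mia, Bob}; every task except Bob still has a predecessor pending → schedule Bob.
  Step 4: remaining {Hank, Mia}; every task except Mia still has a predecessor pending → schedule Mia.
  Step 5: only Hank remains → schedule Hank.
Resulting order:

Dave → Jack → Bob → Mia → Hank


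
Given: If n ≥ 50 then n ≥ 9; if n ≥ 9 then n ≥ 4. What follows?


Hypothetical syllogism: P → Q, Q → R ⊢ P → R
Premise 1: n ≥ 50 → n ≥ 9
Premise 2: n ≥ 9 → n ≥ 4
Chain the implications: the middle term (n ≥ 9) links the two.
Conclusion: If n ≥ 50, then n ≥ 4.

If n ≥ 50, then n ≥ 4.


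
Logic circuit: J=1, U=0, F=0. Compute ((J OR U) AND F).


J OR U = 1|0 = 1
1 AND 0 = 0

0


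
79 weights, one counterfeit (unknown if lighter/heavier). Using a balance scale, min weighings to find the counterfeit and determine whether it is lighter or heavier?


Let n = 79. 158 possibilities (n weights × lighter/heavier); each weighing has 3 outcomes.
Bound for k weighings: say the first weighing puts j weights on each pan. If it tips, the 2j weighed weights remain suspects (each with a known direction) and k-1 weighings give 3^(k-1) outcomes; 3^(k-1) is odd, so 2j ≤ 3^(k-1) - 1. If it balances, the n - 2j unweighed weights remain with direction unknown: 2(n - 2j) ≤ 3^(k-1) - 1 by the same parity argument. Adding, n ≤ (3^(k-1) - 1) + (3^(k-1) - 1)/2 = (3^k - 3)/2, and the classical three-group strategy achieves this (3 weights in 2 weighings, 12 in 3, 39 in 4, 120 in 5).
So we need the smallest k with (3^k - 3)/2 ≥ 79.
k = 4: (3^4 - 3)/2 = 39 < 79 ✗
k = 5: (3^5 - 3)/2 = 120 ≥ 79 ✓

5


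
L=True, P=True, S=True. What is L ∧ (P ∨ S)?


L = True, P = True, S = True
Expression: L ∧ (P ∨ S)
Step 1: P ∨ S = True OR True = True
Step 2: L ∧ (True) = True AND True = True

True


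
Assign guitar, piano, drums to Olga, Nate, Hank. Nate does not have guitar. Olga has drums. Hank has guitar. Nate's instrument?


From clues:
  Hank → guitar
  Olga → drums
By elimination, Nate gets the remaining.

piano


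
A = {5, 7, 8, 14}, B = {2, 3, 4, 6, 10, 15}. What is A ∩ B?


A = {5, 7, 8, 14}
B = {2, 3, 4, 6, 10, 15}
Operation: intersection
Elements in both: none

∅


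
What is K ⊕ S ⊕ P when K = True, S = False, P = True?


K = True, S = False, P = True
Step 1: K ⊕ S = True XOR False = True
Step 2: True ⊕ P = True XOR True = False
XOR is true when an odd number of operands are true.

False


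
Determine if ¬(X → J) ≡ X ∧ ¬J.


Expression 1: ¬(X → J)
Expression 2: X ∧ ¬J
Truth table (X J | Expr1 Expr2):
  T T |   F     F
  T F |   T     T
  F T |   F     F
  F F |   F     F
All 4 rows agree, so the expressions are logically equivalent.

Yes


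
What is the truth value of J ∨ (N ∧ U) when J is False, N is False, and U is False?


J = False, N = False, U = False
Step 1: N ∧ U = False AND False = False
Step 2: J ∨ False = False OR False = False
AND evaluated first (higher precedence); then OR applied.

False


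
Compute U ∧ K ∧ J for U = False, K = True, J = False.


U = False, K = True, J = False
Step 1: U ∧ K = False AND True = False
Step 2: (False) ∧ J = (False) AND False = False
AND is true only when ALL operands are true.

False


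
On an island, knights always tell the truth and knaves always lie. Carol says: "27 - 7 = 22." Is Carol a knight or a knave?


Statement: "27 - 7 = 22."
Actual: 27 - 7 = 20
Claimed: 22
Statement is FALSE → Carol lies → Knave

Knave


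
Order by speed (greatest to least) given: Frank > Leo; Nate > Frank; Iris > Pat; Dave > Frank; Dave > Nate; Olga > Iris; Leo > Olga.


Constraints: Frank > Leo; Nate > Frank; Iris > Pat; Dave > Frank; Dave > Nate; Olga > Iris; Leo > Olga
Method: at each step, the next-highest is the one remaining person who never appears on the smaller side of a constraint between remaining people.
  Step 1: remaining {Olga, Iris, Frank, Leo, Pat, Nate, Dave}; on the smaller side: {Olga, Iris, Frank, Leo, Pat, Nate} → Dave is next (Dave > Frank; Dave > Nate).
  Step 2: remaining {Olga, Iris, Frank, Leo, Pat, Nate}; on the smaller side: {Olga, Iris, Frank, Leo, Pat} → Nate is next (Nate > Frank).
  Step 3: remaining {Olga, Iris, Frank, Leo, Pat}; on the smaller side: {Olga, Iris, Leo, Pat} → Frank is next (Frank > Leo).
  Step 4: remaining {Olga, Iris, Leo, Pat}; on the smaller side: {Olga, Iris, Pat} → Leo is next (Leo > Olga).
  Step 5: remaining {Olga, Iris, Pat}; on the smaller side: {Iris, Pat} → Olga is next (Olga > Iris).
  Step 6: remaining {Iris, Pat}; on the smaller side: {Pat} → Iris is next (Iris > Pat).
  Step 7: only Pat remains → lowest.
Final ranking (highest to lowest):

Dave > Nate > Frank > Leo > Olga > Iris > Pat


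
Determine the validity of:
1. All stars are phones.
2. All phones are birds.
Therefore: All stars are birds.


Premise 1: All stars are phones.
Premise 2: All phones are birds.
Conclusion: All stars are birds.
Barbara syllogism (AAA-1): All A are B, All B are C → All A are C.
Middle term (phones) distributed in premise 2.

Valid


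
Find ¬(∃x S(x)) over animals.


Original: ∃x S(x)
Rule: ¬∀→∃, ¬∃→∀, negate predicate.
Negation: ∀x ¬S(x)

∀x ¬S(x)


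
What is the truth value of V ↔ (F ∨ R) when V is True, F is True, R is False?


V = True, F = True, R = False
Step 1: F ∨ R = True OR False = True
Step 2: V ↔ (True): true when both sides have same truth value.
Result: True ↔ True = True

True


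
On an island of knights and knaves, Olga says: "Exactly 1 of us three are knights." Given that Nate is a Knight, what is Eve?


Olga claims exactly 1 knights among Olga, Nate, Eve.
Given: Nate is a Knight.

Case 1: Olga is a Knight (tells truth)
  Then exactly 1 of the three are knights.
  Counting Olga, Nate: 2 knight(s) so far. Need -1 more → impossible.
Case 2: Olga is a Knave (lies)
  Then the count is NOT 1.
  If Eve = Knave, count = 1 = 1 → claim would be true, contradicts lie.
  If Eve = Knight, count = 2 ≠ 1 → lie confirmed ✓

Eve is a Knight.

Knight


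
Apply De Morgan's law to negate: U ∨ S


De Morgan's law: ¬(P ∨ Q) ≡ ¬P ∧ ¬Q
¬(U ∨ S) = ¬U ∧ ¬S

¬U ∧ ¬S


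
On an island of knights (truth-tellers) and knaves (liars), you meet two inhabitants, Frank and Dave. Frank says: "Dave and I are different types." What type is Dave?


Frank says: "Dave and I are different types."
Case 1: Frank is a Knight (truth-teller)
  Statement is true → they ARE different → Dave is a Knave
Case 2: Frank is a Knave (liar)
  Statement is false → they are NOT different → Dave is a Knave
In both cases, Dave is a Knave.

Knave


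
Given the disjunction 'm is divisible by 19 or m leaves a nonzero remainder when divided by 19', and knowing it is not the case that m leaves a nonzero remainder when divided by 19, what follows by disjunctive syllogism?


Disjunctive syllogism: P ∨ Q, ¬P ⊢ Q
Disjunction: m is divisible by 19 ∨ m leaves a nonzero remainder when divided by 19
We know it is not the case that m leaves a nonzero remainder when divided by 19.
By disjunctive syllogism, the other disjunct must be true.

m is divisible by 19


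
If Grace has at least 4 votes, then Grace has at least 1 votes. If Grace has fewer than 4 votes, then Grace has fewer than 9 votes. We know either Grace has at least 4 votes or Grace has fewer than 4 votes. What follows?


Constructive dilemma: (P → Q) ∧ (R → S), P ∨ R ⊢ Q ∨ S
Premise 1: Grace has at least 4 votes → Grace has at least 1 votes
Premise 2: Grace has fewer than 4 votes → Grace has fewer than 9 votes
Premise 3: Grace has at least 4 votes ∨ Grace has fewer than 4 votes
Case 1: Assuming Grace has at least 4 votes, then by Premise 1, Grace has at least 1 votes.
Case 2: Assuming Grace has fewer than 4 votes, then by Premise 2, Grace has fewer than 9 votes.
Since one of Grace has at least 4 votes or Grace has fewer than 4 votes must hold, we get Grace has at least 1 votes or Grace has fewer than 9 votes.

Grace has at least 1 votes or Grace has fewer than 9 votes.


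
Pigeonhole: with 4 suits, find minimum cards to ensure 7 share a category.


Pigeonhole: to guarantee k in one of n categories, need (k-1)×n + 1.
k = 7, n = 4
Minimum = (7-1) × 4 + 1 = 6 × 4 + 1

25


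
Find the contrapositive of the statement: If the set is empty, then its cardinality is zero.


Original: If the set is empty, then its cardinality is zero
Contrapositive: If ¬Q, then ¬P
Negate Q: not (its cardinality is zero)
Negate P: not (the set is empty)

If not (its cardinality is zero), then not (the set is empty).


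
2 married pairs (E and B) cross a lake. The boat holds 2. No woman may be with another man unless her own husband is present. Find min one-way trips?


Label couples E and B.
1. WE+WB → (far: WE,WB; near: HE,HB)
2. WE ←   (far: WB; near: HE,HB,WE)
3. HE+HB → (far: HE,HB,WB; near: WE)
4. HE ←   (far: HB,WB; near: HE,WE)  — HE returns, since WE is alone on near bank
5. HE+WE → (far: all four; near: empty)
Every state respects the constraint.
Minimum trips = 5

5


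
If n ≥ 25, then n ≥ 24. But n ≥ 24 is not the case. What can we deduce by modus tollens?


Modus tollens: P → Q, ¬Q ⊢ ¬P
P: n ≥ 25
Q: n ≥ 24
We have P → Q and Q is false.
By modus tollens, P must be false.

It is not the case that n ≥ 25


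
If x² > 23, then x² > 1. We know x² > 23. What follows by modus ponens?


Modus ponens: P → Q, P ⊢ Q
P: x² > 23
Q: x² > 1
We have P → Q and P is true.
By modus ponens, Q must be true.

x² > 1


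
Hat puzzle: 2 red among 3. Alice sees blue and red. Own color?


Total red = 2, seen red = 1
Own red = 2 - 1 = 1
Alice's hat is red.

red


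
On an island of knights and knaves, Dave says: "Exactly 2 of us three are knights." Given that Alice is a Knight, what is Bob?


Dave claims exactly 2 knights among Dave, Alice, Bob.
Given: Alice is a Knight.

Case 1: Dave is a Knight (tells truth)
  Then exactly 2 of the three are knights.
  Counting Dave, Alice: 2 knight(s) so far. Need 0 more → Bob = Knave.
Case 2: Dave is a Knave (lies)
  Then the count is NOT 2.
  If Bob = Knight, count = 2 = 2 → claim would be true, contradicts lie.
  If Bob = Knave, count = 1 ≠ 2 → lie confirmed ✓

Bob is a Knave.

Knave


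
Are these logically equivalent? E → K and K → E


Expression 1: E → K
Expression 2: K → E
Truth table (E K | Expr1 Expr2):
  T T |   T     T
  T F |   F     T   ← differ
  F T |   T     F   ← differ
  F F |   T     T
Counterexample: E=T, K=F gives Expr1 = F but Expr2 = T, so the expressions are NOT logically equivalent.

No


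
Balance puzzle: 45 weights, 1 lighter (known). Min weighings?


Each weighing has 3 outcomes (left heavy / balance / right heavy), so k weighings distinguish at most 3^k cases; splitting into three near-equal groups achieves this.
Need 3^k ≥ 45: 3^3 = 27 < 45 ≤ 3^4 = 81
k = ⌈log₃(45)⌉ = 4

4


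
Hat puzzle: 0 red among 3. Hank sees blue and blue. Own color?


Total red = 0, seen red = 0
Own red = 0 - 0 = 0
Hank's hat is blue.

blue


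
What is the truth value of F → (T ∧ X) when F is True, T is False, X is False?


F = True, T = False, X = False
Step 1: T ∧ X = False AND False = False
Step 2: F → (False): false only when F=True and consequent=False.
Result: False

False


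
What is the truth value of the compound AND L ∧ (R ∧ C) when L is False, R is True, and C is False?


L = False, R = True, C = False
Step 1: R ∧ C = True AND False = False
Step 2: L ∧ False = False AND False = False
AND is true only when ALL operands are true.

False


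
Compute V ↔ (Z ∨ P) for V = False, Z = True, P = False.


V = False, Z = True, P = False
Step 1: Z ∨ P = True OR False = True
Step 2: V ↔ (True): true when both sides have same truth value.
Result: False ↔ True = False

False


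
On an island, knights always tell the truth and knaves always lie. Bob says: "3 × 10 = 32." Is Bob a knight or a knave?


Statement: "3 × 10 = 32."
Actual: 3 × 10 = 30
Claimed: 32
Statement is FALSE → Bob lies → Knave

Knave


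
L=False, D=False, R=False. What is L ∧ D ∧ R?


L = False, D = False, R = False
Expression: L ∧ D ∧ R
Step 1: L ∧ D = False AND False = False
Step 2: (False) ∧ R = False AND False = False

False


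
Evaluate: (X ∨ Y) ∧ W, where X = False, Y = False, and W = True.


X = False, Y = False, W = True
Step 1: X ∨ Y = False OR False = False
Step 2: False ∧ W = False AND True = False
OR is true when at least one operand is true; AND requires both.

False


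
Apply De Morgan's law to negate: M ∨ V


De Morgan's law: ¬(P ∨ Q) ≡ ¬P ∧ ¬Q
¬(M ∨ V) = ¬M ∧ ¬V

¬M ∧ ¬V


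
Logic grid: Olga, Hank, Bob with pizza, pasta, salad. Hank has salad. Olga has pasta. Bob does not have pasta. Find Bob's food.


From clues:
  Hank → salad
  Olga → pasta
By elimination, Bob gets the remaining.

pizza


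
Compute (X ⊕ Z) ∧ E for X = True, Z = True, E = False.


X = True, Z = True, E = False
Step 1: X ⊕ Z = True XOR True = False
Step 2: False ∧ E = False AND False = False
XOR true when exactly one of X,Z is true; then AND with E.

False


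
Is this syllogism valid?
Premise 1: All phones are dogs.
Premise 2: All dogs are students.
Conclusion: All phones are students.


Premise 1: All phones are dogs.
Premise 2: All dogs are students.
Conclusion: All phones are students.
Barbara syllogism (AAA-1): All A are B, All B are C → All A are C.
Middle term (dogs) distributed in premise 2.

Valid


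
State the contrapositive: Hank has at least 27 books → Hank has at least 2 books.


Original: If Hank has at least 27 books, then Hank has at least 2 books
Contrapositive: If ¬Q, then ¬P
Negate Q: not (Hank has at least 2 books)
Negate P: not (Hank has at least 27 books)

If not (Hank has at least 2 books), then not (Hank has at least 27 books).


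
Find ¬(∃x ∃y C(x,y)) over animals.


Original: ∃x ∃y C(x,y)
Rule: ¬∀→∃, ¬∃→∀, negate predicate.
Negation: ∀x ∀y ¬C(x,y)

∀x ∀y ¬C(x,y)


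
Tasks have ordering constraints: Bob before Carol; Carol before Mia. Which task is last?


Constraints: Bob before Carol; Carol before Mia
The last task can have nothing scheduled after it, so it must never appear on the left of a 'before'.
Tasks appearing before some other task: Bob, Carol.
The only task not in that list is Mia → it is last.

Mia


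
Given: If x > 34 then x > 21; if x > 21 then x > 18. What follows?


Hypothetical syllogism: P → Q, Q → R ⊢ P → R
Premise 1: x > 34 → x > 21
Premise 2: x > 21 → x > 18
Chain the implications: the middle term (x > 21) links the two.
Conclusion: If x > 34, then x > 18.

If x > 34, then x > 18.


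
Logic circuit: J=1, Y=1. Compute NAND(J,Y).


J AND Y = 1
NOT(1) = 0

0


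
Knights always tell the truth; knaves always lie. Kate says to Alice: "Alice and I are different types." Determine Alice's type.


Kate says: "Alice and I are different types."
Case 1: Kate is a Knight (truth-teller)
  Statement is true → they ARE different → Alice is a Knave
Case 2: Kate is a Knave (liar)
  Statement is false → they are NOT different → Alice is a Knave
In both cases, Alice is a Knave.

Knave


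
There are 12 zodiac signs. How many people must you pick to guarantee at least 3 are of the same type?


Pigeonhole: to guarantee k in one of n categories, need (k-1)×n + 1.
k = 3, n = 12
Minimum = (3-1) × 12 + 1 = 2 × 12 + 1

25


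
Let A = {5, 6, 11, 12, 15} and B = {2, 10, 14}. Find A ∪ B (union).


A = {5, 6, 11, 12, 15}
B = {2, 10, 14}
Operation: union
All elements combined: 2, 5, 6, 10, 11, 12, 14, 15

{2, 5, 6, 10, 11, 12, 14, 15}


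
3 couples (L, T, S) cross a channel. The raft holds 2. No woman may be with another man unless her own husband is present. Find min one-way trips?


Label couples L, T, S (H = husband, W = wife).
Counting alone: 6 people, the raft carries 2 and someone must bring it back, so each round trip nets at most +1 on the far side until the last crossing → at least 9 trips. The jealousy constraint makes 9 impossible; the shortest valid schedule has 11:
1. WL+WT →  (far: WL,WT; near: HL,HT,HS,WS)
2. WL ←       (far: WT; near: HL,HT,HS,WL,WS)
3. WL+WS →  (far: WL,WT,WS; near: HL,HT,HS)
4. WL ←       (far: WT,WS; near: HL,HT,HS,WL)
5. HT+HS →  (far: HT,WT,HS,WS; near: HL,WL)
6. HT+WT ←  (far: HS,WS; near: HL,WL,HT,WT)
7. HL+HT →  (far: HL,HT,HS,WS; near: WL,WT)
8. WS ←       (far: HL,HT,HS; near: WL,WT,WS)
9. WL+WT →  (far: HL,WL,HT,WT,HS; near: WS)
10. HS ←      (far: HL,WL,HT,WT; near: HS,WS)
11. HS+WS → (far: all six; near: empty)
In every state each wife is either with her husband or with no other man.
Minimum trips = 11

11


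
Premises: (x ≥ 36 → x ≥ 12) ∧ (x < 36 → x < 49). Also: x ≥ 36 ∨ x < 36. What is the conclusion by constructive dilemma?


Constructive dilemma: (P → Q) ∧ (R → S), P ∨ R ⊢ Q ∨ S
Premise 1: x ≥ 36 → x ≥ 12
Premise 2: x < 36 → x < 49
Premise 3: x ≥ 36 ∨ x < 36
Case 1: Assuming x ≥ 36, then by Premise 1, x ≥ 12.
Case 2: Assuming x < 36, then by Premise 2, x < 49.
Since one of x ≥ 36 or x < 36 must hold, we get x ≥ 12 or x < 49.

x ≥ 12 or x < 49.


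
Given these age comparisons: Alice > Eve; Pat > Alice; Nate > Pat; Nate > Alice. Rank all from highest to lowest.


Constraints: Alice > Eve; Pat > Alice; Nate > Pat; Nate > Alice
Method: at each step, the next-highest is the one remaining person who never appears on the smaller side of a constraint between remaining people.
  Step 1: remaining {Pat, Eve, Alice, Nate}; on the smaller side: {Pat, Eve, Alice} → Nate is next (Nate > Pat; Nate > Alice).
  Step 2: remaining {Pat, Eve, Alice}; on the smaller side: {Eve, Alice} → Pat is next (Pat > Alice).
  Step 3: remaining {Eve, Alice}; on the smaller side: {Eve} → Alice is next (Alice > Eve).
  Step 4: only Eve remains → lowest.
Final ranking (highest to lowest):

Nate > Pat > Alice > Eve


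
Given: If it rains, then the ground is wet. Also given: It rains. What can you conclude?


Modus ponens: P → Q, P ⊢ Q
P: it rains
Q: the ground is wet
We have P → Q and P is true.
By modus ponens, Q must be true.

The ground is wet


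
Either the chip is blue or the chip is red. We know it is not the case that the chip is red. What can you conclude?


Disjunctive syllogism: P ∨ Q, ¬P ⊢ Q
Disjunction: the chip is blue ∨ the chip is red
We know it is not the case that the chip is red.
By disjunctive syllogism, the other disjunct must be true.

The chip is blue


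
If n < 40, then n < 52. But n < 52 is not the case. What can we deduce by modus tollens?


Modus tollens: P → Q, ¬Q ⊢ ¬P
P: n < 40
Q: n < 52
We have P → Q and Q is false.
By modus tollens, P must be false.

It is not the case that n < 40


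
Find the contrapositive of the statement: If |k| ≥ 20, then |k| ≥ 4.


Original: If |k| ≥ 20, then |k| ≥ 4
Contrapositive: If ¬Q, then ¬P
Negate Q: not (|k| ≥ 4)
Negate P: not (|k| ≥ 20)

If not (|k| ≥ 4), then not (|k| ≥ 20).


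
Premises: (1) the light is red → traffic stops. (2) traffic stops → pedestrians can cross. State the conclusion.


Hypothetical syllogism: P → Q, Q → R ⊢ P → R
Premise 1: the light is red → traffic stops
Premise 2: traffic stops → pedestrians can cross
Chain the implications: the middle term (traffic stops) links the two.
Conclusion: If the light is red, then pedestrians can cross.

If the light is red, then pedestrians can cross.
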